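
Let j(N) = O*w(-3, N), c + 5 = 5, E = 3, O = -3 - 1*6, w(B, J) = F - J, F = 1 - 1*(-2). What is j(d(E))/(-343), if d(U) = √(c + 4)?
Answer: 9/343 ≈ 0.026239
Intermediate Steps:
F = 3 (F = 1 + 2 = 3)
w(B, J) = 3 - J
O = -9 (O = -3 - 6 = -9)
c = 0 (c = -5 + 5 = 0)
d(U) = 2 (d(U) = √(0 + 4) = √4 = 2)
j(N) = -27 + 9*N (j(N) = -9*(3 - N) = -27 + 9*N)
j(d(E))/(-343) = (-27 + 9*2)/(-343) = (-27 + 18)*(-1/343) = -9*(-1/343) = 9/343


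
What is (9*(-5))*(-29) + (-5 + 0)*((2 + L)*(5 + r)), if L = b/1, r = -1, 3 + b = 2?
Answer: 1285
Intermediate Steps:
b = -1 (b = -3 + 2 = -1)
L = -1 (L = -1/1 = -1*1 = -1)
(9*(-5))*(-29) + (-5 + 0)*((2 + L)*(5 + r)) = (9*(-5))*(-29) + (-5 + 0)*((2 - 1)*(5 - 1)) = -45*(-29) - 5*4 = 1305 - 5*4 = 1305 - 20 = 1285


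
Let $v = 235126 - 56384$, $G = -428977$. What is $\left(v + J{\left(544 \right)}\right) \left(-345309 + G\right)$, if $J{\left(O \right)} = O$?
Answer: $-138818639796$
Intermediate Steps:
$v = 178742$ ($v = 235126 - 56384 = 178742$)
$\left(v + J{\left(544 \right)}\right) \left(-345309 + G\right) = \left(178742 + 544\right) \left(-345309 - 428977\right) = 179286 \left(-774286\right) = -138818639796$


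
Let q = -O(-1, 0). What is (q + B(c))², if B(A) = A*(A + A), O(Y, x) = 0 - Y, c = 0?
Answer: 1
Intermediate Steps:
O(Y, x) = -Y
B(A) = 2*A² (B(A) = A*(2*A) = 2*A²)
q = -1 (q = -(-1)*(-1) = -1*1 = -1)
(q + B(c))² = (-1 + 2*0²)² = (-1 + 2*0)² = (-1 + 0)² = (-1)² = 1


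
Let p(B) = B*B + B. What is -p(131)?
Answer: -17292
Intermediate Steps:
p(B) = B + B² (p(B) = B² + B = B + B²)
-p(131) = -131*(1 + 131) = -131*132 = -1*17292 = -17292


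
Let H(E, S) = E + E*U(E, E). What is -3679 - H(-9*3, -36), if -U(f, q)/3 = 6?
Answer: -4138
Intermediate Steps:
U(f, q) = -18 (U(f, q) = -3*6 = -18)
H(E, S) = -17*E (H(E, S) = E + E*(-18) = E - 18*E = -17*E)
-3679 - H(-9*3, -36) = -3679 - (-17)*(-9*3) = -3679 - (-17)*(-27) = -3679 - 1*459 = -3679 - 459 = -4138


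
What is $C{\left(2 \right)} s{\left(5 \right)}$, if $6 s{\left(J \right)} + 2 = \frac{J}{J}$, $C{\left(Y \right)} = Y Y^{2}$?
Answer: $- \frac{4}{3} \approx -1.3333$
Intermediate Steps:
$C{\left(Y \right)} = Y^{3}$
$s{\left(J \right)} = - \frac{1}{6}$ ($s{\left(J \right)} = - \frac{1}{3} + \frac{J \frac{1}{J}}{6} = - \frac{1}{3} + \frac{1}{6} \cdot 1 = - \frac{1}{3} + \frac{1}{6} = - \frac{1}{6}$)
$C{\left(2 \right)} s{\left(5 \right)} = 2^{3} \left(- \frac{1}{6}\right) = 8 \left(- \frac{1}{6}\right) = - \frac{4}{3}$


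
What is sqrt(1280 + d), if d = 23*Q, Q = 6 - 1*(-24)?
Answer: sqrt(1970) ≈ 44.385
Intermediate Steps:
Q = 30 (Q = 6 + 24 = 30)
d = 690 (d = 23*30 = 690)
sqrt(1280 + d) = sqrt(1280 + 690) = sqrt(1970)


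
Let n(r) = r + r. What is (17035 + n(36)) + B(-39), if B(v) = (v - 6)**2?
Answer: 19132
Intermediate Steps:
n(r) = 2*r
B(v) = (-6 + v)**2
(17035 + n(36)) + B(-39) = (17035 + 2*36) + (-6 - 39)**2 = (17035 + 72) + (-45)**2 = 17107 + 2025 = 19132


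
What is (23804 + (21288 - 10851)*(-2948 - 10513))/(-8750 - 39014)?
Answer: 140468653/47764 ≈ 2940.9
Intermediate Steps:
(23804 + (21288 - 10851)*(-2948 - 10513))/(-8750 - 39014) = (23804 + 10437*(-13461))/(-47764) = (23804 - 140492457)*(-1/47764) = -140468653*(-1/47764) = 140468653/47764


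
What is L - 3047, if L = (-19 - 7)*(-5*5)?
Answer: -2397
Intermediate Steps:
L = 650 (L = -26*(-25) = 650)
L - 3047 = 650 - 3047 = -2397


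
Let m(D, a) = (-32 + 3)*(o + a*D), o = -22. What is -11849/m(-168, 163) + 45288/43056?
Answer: 123206786/118818713 ≈ 1.0369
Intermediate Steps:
m(D, a) = 638 - 29*D*a (m(D, a) = (-32 + 3)*(-22 + a*D) = -29*(-22 + D*a) = 638 - 29*D*a)
-11849/m(-168, 163) + 45288/43056 = -11849/(638 - 29*(-168)*163) + 45288/43056 = -11849/(638 + 794136) + 45288*(1/43056) = -11849/794774 + 629/598 = 123206786/118818713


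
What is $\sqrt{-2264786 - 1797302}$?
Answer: $2 i \sqrt{1015522} \approx 2015.5 i$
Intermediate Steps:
$\sqrt{-2264786 - 1797302} = \sqrt{-4062088} = 2 i \sqrt{1015522}$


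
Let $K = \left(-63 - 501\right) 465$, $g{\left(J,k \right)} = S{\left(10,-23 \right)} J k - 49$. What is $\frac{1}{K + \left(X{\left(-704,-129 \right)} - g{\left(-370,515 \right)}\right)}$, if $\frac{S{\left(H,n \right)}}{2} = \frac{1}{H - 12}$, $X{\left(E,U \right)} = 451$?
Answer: $- \frac{1}{452310} \approx -2.2109 \cdot 10^{-6}$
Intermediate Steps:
$S{\left(H,n \right)} = \frac{2}{-12 + H}$ ($S{\left(H,n \right)} = \frac{2}{H - 12} = \frac{2}{-12 + H}$)
$g{\left(J,k \right)} = -49 - J k$ ($g{\left(J,k \right)} = \frac{2}{-12 + 10} J k - 49 = \frac{2}{-2} J k - 49 = 2 \left(- \frac{1}{2}\right) J k - 49 = - J k - 49 = -49 - J k$)
$K = -262260$ ($K = \left(-564\right) 465 = -262260$)
$\frac{1}{K + \left(X{\left(-704,-129 \right)} - g{\left(-370,515 \right)}\right)} = \frac{1}{-262260 + \left(451 - \left(-49 - \left(-370\right) 515\right)\right)} = \frac{1}{-262260 + \left(451 - \left(-49 + 190550\right)\right)} = \frac{1}{-262260 + \left(451 - 190501\right)} = \frac{1}{-262260 - 190050} = \frac{1}{-452310} = - \frac{1}{452310}$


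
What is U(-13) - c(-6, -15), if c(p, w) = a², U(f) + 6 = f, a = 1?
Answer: -20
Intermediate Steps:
U(f) = -6 + f
c(p, w) = 1 (c(p, w) = 1² = 1)
U(-13) - c(-6, -15) = (-6 - 13) - 1*1 = -19 - 1 = -20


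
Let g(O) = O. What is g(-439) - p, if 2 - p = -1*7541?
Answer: -7982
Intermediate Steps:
p = 7543 (p = 2 - (-1)*7541 = 2 - 1*(-7541) = 2 + 7541 = 7543)
g(-439) - p = -439 - 1*7543 = -439 - 7543 = -7982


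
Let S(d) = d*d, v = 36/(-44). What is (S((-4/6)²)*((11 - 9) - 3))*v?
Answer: 16/99 ≈ 0.16162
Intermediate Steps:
v = -9/11 (v = 36*(-1/44) = -9/11 ≈ -0.81818)
S(d) = d²
(S((-4/6)²)*((11 - 9) - 3))*v = (((-4/6)²)²*((11 - 9) - 3))*(-9/11) = (((-4*⅙)²)²*(2 - 3))*(-9/11) = (((-⅔)²)²*(-1))*(-9/11) = ((4/9)²*(-1))*(-9/11) = ((16/81)*(-1))*(-9/11) = -16/81*(-9/11) = 16/99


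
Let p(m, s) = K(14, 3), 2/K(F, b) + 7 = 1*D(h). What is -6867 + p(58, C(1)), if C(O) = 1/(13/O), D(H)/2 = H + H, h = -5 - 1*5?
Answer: -322751/47 ≈ -6867.0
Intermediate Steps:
h = -10 (h = -5 - 5 = -10)
D(H) = 4*H (D(H) = 2*(H + H) = 2*(2*H) = 4*H)
C(O) = O/13
K(F, b) = -2/47 (K(F, b) = 2/(-7 + 1*(4*(-10))) = 2/(-7 + 1*(-40)) = 2/(-7 - 40) = 2/(-47) = 2*(-1/47) = -2/47)
p(m, s) = -2/47
-6867 + p(58, C(1)) = -6867 - 2/47 = -322751/47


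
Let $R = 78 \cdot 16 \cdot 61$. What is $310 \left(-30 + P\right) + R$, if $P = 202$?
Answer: $129448$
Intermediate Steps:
$R = 76128$ ($R = 1248 \cdot 61 = 76128$)
$310 \left(-30 + P\right) + R = 310 \left(-30 + 202\right) + 76128 = 310 \cdot 172 + 76128 = 53320 + 76128 = 129448$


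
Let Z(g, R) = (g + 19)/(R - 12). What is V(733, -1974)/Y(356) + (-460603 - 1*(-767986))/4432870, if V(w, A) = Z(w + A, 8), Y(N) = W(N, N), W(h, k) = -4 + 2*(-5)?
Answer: -1349938423/62060180 ≈ -21.752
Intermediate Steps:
W(h, k) = -14 (W(h, k) = -4 - 10 = -14)
Y(N) = -14
Z(g, R) = (19 + g)/(-12 + R)
V(w, A) = -19/4 - A/4 - w/4 (V(w, A) = (19 + (w + A))/(-12 + 8) = (19 + (A + w))/(-4) = -(19 + A + w)/4 = -19/4 - A/4 - w/4)
V(733, -1974)/Y(356) + (-460603 - 1*(-767986))/4432870 = (-19/4 - ¼*(-1974) - ¼*733)/(-14) + (-460603 - 1*(-767986))/4432870 = (-19/4 + 987/2 - 733/4)*(-1/14) + (-460603 + 767986)*(1/4432870) = (611/2)*(-1/14) + 307383*(1/4432870) = -611/28 + 307383/4432870 = -1349938423/62060180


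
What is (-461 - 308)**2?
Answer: 591361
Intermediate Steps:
(-461 - 308)**2 = (-769)**2 = 591361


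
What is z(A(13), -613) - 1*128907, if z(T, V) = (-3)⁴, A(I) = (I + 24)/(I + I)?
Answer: -128826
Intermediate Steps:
A(I) = (24 + I)/(2*I) (A(I) = (24 + I)/((2*I)) = (24 + I)*(1/(2*I)) = (24 + I)/(2*I))
z(T, V) = 81
z(A(13), -613) - 1*128907 = 81 - 1*128907 = 81 - 128907 = -128826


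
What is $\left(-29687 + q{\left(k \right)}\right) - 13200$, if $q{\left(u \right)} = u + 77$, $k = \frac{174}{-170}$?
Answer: $- \frac{3638937}{85} \approx -42811.0$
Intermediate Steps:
$k = - \frac{87}{85}$ ($k = 174 \left(- \frac{1}{170}\right) = - \frac{87}{85} \approx -1.0235$)
$q{\left(u \right)} = 77 + u$
$\left(-29687 + q{\left(k \right)}\right) - 13200 = \left(-29687 + \left(77 - \frac{87}{85}\right)\right) - 13200 = \left(-29687 + \frac{6458}{85}\right) - 13200 = - \frac{2516937}{85} - 13200 = - \frac{3638937}{85}$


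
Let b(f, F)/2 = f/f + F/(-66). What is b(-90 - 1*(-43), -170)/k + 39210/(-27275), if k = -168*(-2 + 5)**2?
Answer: -98142953/68045670 ≈ -1.4423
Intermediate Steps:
b(f, F) = 2 - F/33 (b(f, F) = 2*(f/f + F/(-66)) = 2*(1 + F*(-1/66)) = 2*(1 - F/66) = 2 - F/33)
k = -1512 (k = -168*3**2 = -168*9 = -1512)
b(-90 - 1*(-43), -170)/k + 39210/(-27275) = (2 - 1/33*(-170))/(-1512) + 39210/(-27275) = (2 + 170/33)*(-1/1512) + 39210*(-1/27275) = (236/33)*(-1/1512) - 7842/5455 = -59/12474 - 7842/5455 = -98142953/68045670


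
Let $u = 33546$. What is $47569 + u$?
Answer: $81115$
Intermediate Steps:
$47569 + u = 47569 + 33546 = 81115$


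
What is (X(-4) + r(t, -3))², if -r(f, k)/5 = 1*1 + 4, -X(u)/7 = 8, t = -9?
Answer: 6561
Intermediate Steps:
X(u) = -56 (X(u) = -7*8 = -56)
r(f, k) = -25 (r(f, k) = -5*(1*1 + 4) = -5*(1 + 4) = -5*5 = -25)
(X(-4) + r(t, -3))² = (-56 - 25)² = (-81)² = 6561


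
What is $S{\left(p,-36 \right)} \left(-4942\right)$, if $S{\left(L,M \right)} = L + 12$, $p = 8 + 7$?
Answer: $-133434$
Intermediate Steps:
$p = 15$
$S{\left(L,M \right)} = 12 + L$
$S{\left(p,-36 \right)} \left(-4942\right) = \left(12 + 15\right) \left(-4942\right) = 27 \left(-4942\right) = -133434$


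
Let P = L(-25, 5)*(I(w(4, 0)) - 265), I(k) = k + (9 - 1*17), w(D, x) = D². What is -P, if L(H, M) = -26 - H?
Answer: -257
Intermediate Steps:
I(k) = -8 + k (I(k) = k + (9 - 17) = k - 8 = -8 + k)
P = 257 (P = (-26 - 1*(-25))*((-8 + 4²) - 265) = (-26 + 25)*((-8 + 16) - 265) = -(8 - 265) = -1*(-257) = 257)
-P = -1*257 = -257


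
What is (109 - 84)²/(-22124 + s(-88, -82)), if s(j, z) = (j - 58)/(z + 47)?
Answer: -21875/774194 ≈ -0.028255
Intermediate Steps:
s(j, z) = (-58 + j)/(47 + z)
(109 - 84)²/(-22124 + s(-88, -82)) = (109 - 84)²/(-22124 + (-58 - 88)/(47 - 82)) = 25²/(-22124 - 146/(-35)) = 625/(-22124 - 1/35*(-146)) = 625/(-22124 + 146/35) = 625/(-774194/35) = 625*(-35/774194) = -21875/774194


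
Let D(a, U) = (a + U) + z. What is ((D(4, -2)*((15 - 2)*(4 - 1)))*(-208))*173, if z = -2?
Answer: 0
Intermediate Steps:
D(a, U) = -2 + U + a (D(a, U) = (a + U) - 2 = (U + a) - 2 = -2 + U + a)
((D(4, -2)*((15 - 2)*(4 - 1)))*(-208))*173 = (((-2 - 2 + 4)*((15 - 2)*(4 - 1)))*(-208))*173 = ((0*(13*3))*(-208))*173 = ((0*39)*(-208))*173 = (0*(-208))*173 = 0*173 = 0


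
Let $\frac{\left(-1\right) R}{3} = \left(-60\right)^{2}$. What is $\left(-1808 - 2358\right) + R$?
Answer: $-14966$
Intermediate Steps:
$R = -10800$ ($R = - 3 \left(-60\right)^{2} = \left(-3\right) 3600 = -10800$)
$\left(-1808 - 2358\right) + R = \left(-1808 - 2358\right) - 10800 = -4166 - 10800 = -14966$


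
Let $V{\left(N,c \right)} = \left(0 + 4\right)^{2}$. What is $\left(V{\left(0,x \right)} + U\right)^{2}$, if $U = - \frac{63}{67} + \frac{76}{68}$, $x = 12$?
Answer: $\frac{339517476}{1297321} \approx 261.71$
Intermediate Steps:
$V{\left(N,c \right)} = 16$ ($V{\left(N,c \right)} = 4^{2} = 16$)
$U = \frac{202}{1139}$ ($U = \left(-63\right) \frac{1}{67} + 76 \cdot \frac{1}{68} = - \frac{63}{67} + \frac{19}{17} = \frac{202}{1139} \approx 0.17735$)
$\left(V{\left(0,x \right)} + U\right)^{2} = \left(16 + \frac{202}{1139}\right)^{2} = \left(\frac{18426}{1139}\right)^{2} = \frac{339517476}{1297321}$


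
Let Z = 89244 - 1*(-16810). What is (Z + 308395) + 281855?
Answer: 696304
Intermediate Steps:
Z = 106054 (Z = 89244 + 16810 = 106054)
(Z + 308395) + 281855 = (106054 + 308395) + 281855 = 414449 + 281855 = 696304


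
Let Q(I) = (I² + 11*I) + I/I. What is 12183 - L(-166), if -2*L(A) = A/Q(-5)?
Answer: 353390/29 ≈ 12186.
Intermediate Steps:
Q(I) = 1 + I² + 11*I (Q(I) = (I² + 11*I) + 1 = 1 + I² + 11*I)
L(A) = A/58 (L(A) = -A/(2*(1 + (-5)² + 11*(-5))) = -A/(2*(1 + 25 - 55)) = -A/(2*(-29)) = -A*(-1)/(2*29) = -(-1)*A/58 = A/58)
12183 - L(-166) = 12183 - (-166)/58 = 12183 - 1*(-83/29) = 12183 + 83/29 = 353390/29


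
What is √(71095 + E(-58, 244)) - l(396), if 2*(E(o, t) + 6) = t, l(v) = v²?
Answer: -156816 + √71211 ≈ -1.5655e+5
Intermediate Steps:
E(o, t) = -6 + t/2
√(71095 + E(-58, 244)) - l(396) = √(71095 + (-6 + (½)*244)) - 1*396² = √(71095 + (-6 + 122)) - 1*156816 = √(71095 + 116) - 156816 = √71211 - 156816 = -156816 + √71211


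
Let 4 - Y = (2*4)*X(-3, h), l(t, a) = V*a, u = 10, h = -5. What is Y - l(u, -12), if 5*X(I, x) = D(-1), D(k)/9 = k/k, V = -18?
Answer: -1132/5 ≈ -226.40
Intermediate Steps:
D(k) = 9 (D(k) = 9*(k/k) = 9*1 = 9)
l(t, a) = -18*a
X(I, x) = 9/5 (X(I, x) = (1/5)*9 = 9/5)
Y = -52/5 (Y = 4 - 2*4*9/5 = 4 - 8*9/5 = 4 - 1*72/5 = 4 - 72/5 = -52/5 ≈ -10.400)
Y - l(u, -12) = -52/5 - (-18)*(-12) = -52/5 - 1*216 = -52/5 - 216 = -1132/5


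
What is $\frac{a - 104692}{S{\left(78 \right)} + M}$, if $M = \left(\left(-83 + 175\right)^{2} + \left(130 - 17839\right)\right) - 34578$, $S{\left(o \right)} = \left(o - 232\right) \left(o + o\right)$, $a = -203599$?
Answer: $\frac{308291}{67847} \approx 4.5439$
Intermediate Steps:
$S{\left(o \right)} = 2 o \left(-232 + o\right)$ ($S{\left(o \right)} = \left(-232 + o\right) 2 o = 2 o \left(-232 + o\right)$)
$M = -43823$ ($M = \left(92^{2} + \left(130 - 17839\right)\right) - 34578 = \left(8464 - 17709\right) - 34578 = -9245 - 34578 = -43823$)
$\frac{a - 104692}{S{\left(78 \right)} + M} = \frac{-203599 - 104692}{2 \cdot 78 \left(-232 + 78\right) - 43823} = - \frac{308291}{2 \cdot 78 \left(-154\right) - 43823} = - \frac{308291}{-24024 - 43823} = - \frac{308291}{-67847} = \left(-308291\right) \left(- \frac{1}{67847}\right) = \frac{308291}{67847}$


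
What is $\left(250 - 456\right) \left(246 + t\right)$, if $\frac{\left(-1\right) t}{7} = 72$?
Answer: $53148$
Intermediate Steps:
$t = -504$ ($t = \left(-7\right) 72 = -504$)
$\left(250 - 456\right) \left(246 + t\right) = \left(250 - 456\right) \left(246 - 504\right) = \left(-206\right) \left(-258\right) = 53148$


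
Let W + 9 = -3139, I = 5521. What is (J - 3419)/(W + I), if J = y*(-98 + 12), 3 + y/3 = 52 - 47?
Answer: -3935/2373 ≈ -1.6582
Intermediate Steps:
y = 6 (y = -9 + 3*(52 - 47) = -9 + 3*5 = -9 + 15 = 6)
W = -3148 (W = -9 - 3139 = -3148)
J = -516 (J = 6*(-98 + 12) = 6*(-86) = -516)
(J - 3419)/(W + I) = (-516 - 3419)/(-3148 + 5521) = -3935/2373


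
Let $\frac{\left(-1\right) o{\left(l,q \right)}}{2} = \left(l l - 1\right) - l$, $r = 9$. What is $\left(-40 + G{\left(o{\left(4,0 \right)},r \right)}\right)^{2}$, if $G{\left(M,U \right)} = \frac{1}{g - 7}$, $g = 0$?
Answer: $\frac{78961}{49} \approx 1611.4$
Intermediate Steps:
$o{\left(l,q \right)} = 2 - 2 l^{2} + 2 l$ ($o{\left(l,q \right)} = - 2 \left(\left(l l - 1\right) - l\right) = - 2 \left(\left(l^{2} - 1\right) - l\right) = - 2 \left(\left(-1 + l^{2}\right) - l\right) = - 2 \left(-1 + l^{2} - l\right) = 2 - 2 l^{2} + 2 l$)
$G{\left(M,U \right)} = - \frac{1}{7}$ ($G{\left(M,U \right)} = \frac{1}{0 - 7} = \frac{1}{-7} = - \frac{1}{7}$)
$\left(-40 + G{\left(o{\left(4,0 \right)},r \right)}\right)^{2} = \left(-40 - \frac{1}{7}\right)^{2} = \left(- \frac{281}{7}\right)^{2} = \frac{78961}{49}$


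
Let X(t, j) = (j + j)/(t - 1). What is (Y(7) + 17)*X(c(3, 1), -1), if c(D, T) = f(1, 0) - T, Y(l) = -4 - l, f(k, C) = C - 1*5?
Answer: 12/7 ≈ 1.7143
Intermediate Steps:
f(k, C) = -5 + C (f(k, C) = C - 5 = -5 + C)
c(D, T) = -5 - T (c(D, T) = (-5 + 0) - T = -5 - T)
X(t, j) = 2*j/(-1 + t) (X(t, j) = (2*j)/(-1 + t) = 2*j/(-1 + t))
(Y(7) + 17)*X(c(3, 1), -1) = ((-4 - 1*7) + 17)*(2*(-1)/(-1 + (-5 - 1*1))) = ((-4 - 7) + 17)*(2*(-1)/(-1 + (-5 - 1))) = (-11 + 17)*(2*(-1)/(-1 - 6)) = 6*(2*(-1)/(-7)) = 6*(2*(-1)*(-1/7)) = 6*(2/7) = 12/7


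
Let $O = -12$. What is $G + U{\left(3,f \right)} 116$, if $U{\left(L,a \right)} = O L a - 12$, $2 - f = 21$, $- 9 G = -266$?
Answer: $\frac{701834}{9} \approx 77982.0$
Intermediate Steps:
$G = \frac{266}{9}$ ($G = \left(- \frac{1}{9}\right) \left(-266\right) = \frac{266}{9} \approx 29.556$)
$f = -19$ ($f = 2 - 21 = -19$)
$U{\left(L,a \right)} = -12 - 12 L a$ ($U{\left(L,a \right)} = - 12 L a - 12 = -12 - 12 L a$)
$G + U{\left(3,f \right)} 116 = \frac{266}{9} + \left(-12 - 36 \left(-19\right)\right) 116 = \frac{266}{9} + \left(-12 + 684\right) 116 = \frac{266}{9} + 672 \cdot 116 = \frac{266}{9} + 77952 = \frac{701834}{9}$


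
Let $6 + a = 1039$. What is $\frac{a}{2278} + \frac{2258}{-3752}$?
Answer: $- \frac{4731}{31892} \approx -0.14834$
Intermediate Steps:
$a = 1033$ ($a = -6 + 1039 = 1033$)
$\frac{a}{2278} + \frac{2258}{-3752} = \frac{1033}{2278} + \frac{2258}{-3752} = 1033 \cdot \frac{1}{2278} + 2258 \left(- \frac{1}{3752}\right) = \frac{1033}{2278} - \frac{1129}{1876} = - \frac{4731}{31892}$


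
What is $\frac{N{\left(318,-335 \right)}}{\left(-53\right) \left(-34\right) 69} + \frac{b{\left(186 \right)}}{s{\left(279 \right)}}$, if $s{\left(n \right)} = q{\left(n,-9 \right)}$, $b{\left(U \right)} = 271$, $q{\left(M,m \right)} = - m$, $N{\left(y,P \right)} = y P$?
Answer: $\frac{102946}{3519} \approx 29.254$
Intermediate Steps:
$N{\left(y,P \right)} = P y$
$s{\left(n \right)} = 9$ ($s{\left(n \right)} = \left(-1\right) \left(-9\right) = 9$)
$\frac{N{\left(318,-335 \right)}}{\left(-53\right) \left(-34\right) 69} + \frac{b{\left(186 \right)}}{s{\left(279 \right)}} = \frac{\left(-335\right) 318}{\left(-53\right) \left(-34\right) 69} + \frac{271}{9} = - \frac{106530}{1802 \cdot 69} + 271 \cdot \frac{1}{9} = - \frac{106530}{124338} + \frac{271}{9} = \left(-106530\right) \frac{1}{124338} + \frac{271}{9} = - \frac{335}{391} + \frac{271}{9} = \frac{102946}{3519}$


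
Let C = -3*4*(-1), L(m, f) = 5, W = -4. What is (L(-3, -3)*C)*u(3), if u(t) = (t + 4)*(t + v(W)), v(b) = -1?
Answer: 840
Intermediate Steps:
C = 12 (C = -12*(-1) = 12)
u(t) = (-1 + t)*(4 + t) (u(t) = (t + 4)*(t - 1) = (4 + t)*(-1 + t) = (-1 + t)*(4 + t))
(L(-3, -3)*C)*u(3) = (5*12)*(-4 + 3² + 3*3) = 60*(-4 + 9 + 9) = 60*14 = 840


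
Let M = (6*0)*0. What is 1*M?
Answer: 0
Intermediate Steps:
M = 0 (M = 0*0 = 0)
1*M = 1*0 = 0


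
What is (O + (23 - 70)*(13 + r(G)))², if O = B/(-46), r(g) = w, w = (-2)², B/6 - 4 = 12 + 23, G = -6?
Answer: 342028036/529 ≈ 6.4656e+5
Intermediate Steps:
B = 234 (B = 24 + 6*(12 + 23) = 24 + 6*35 = 24 + 210 = 234)
w = 4
r(g) = 4
O = -117/23 (O = 234/(-46) = 234*(-1/46) = -117/23 ≈ -5.0870)
(O + (23 - 70)*(13 + r(G)))² = (-117/23 + (23 - 70)*(13 + 4))² = (-117/23 - 47*17)² = (-117/23 - 799)² = (-18494/23)² = 342028036/529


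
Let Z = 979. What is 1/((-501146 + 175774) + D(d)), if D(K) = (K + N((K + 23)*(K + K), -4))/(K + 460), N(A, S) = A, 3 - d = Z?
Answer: -43/14145936 ≈ -3.0397e-6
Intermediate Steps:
d = -976 (d = 3 - 1*979 = 3 - 979 = -976)
D(K) = (K + 2*K*(23 + K))/(460 + K) (D(K) = (K + (K + 23)*(K + K))/(K + 460) = (K + (23 + K)*(2*K))/(460 + K) = (K + 2*K*(23 + K))/(460 + K))
1/((-501146 + 175774) + D(d)) = 1/((-501146 + 175774) - 976*(47 + 2*(-976))/(460 - 976)) = 1/(-325372 - 976*(47 - 1952)/(-516)) = 1/(-325372 - 976*(-1/516)*(-1905)) = 1/(-325372 - 154940/43) = 1/(-14145936/43) = -43/14145936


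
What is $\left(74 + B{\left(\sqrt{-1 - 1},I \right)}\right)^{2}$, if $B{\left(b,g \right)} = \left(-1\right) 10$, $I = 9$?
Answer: $4096$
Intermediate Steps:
$B{\left(b,g \right)} = -10$
$\left(74 + B{\left(\sqrt{-1 - 1},I \right)}\right)^{2} = \left(74 - 10\right)^{2} = 64^{2} = 4096$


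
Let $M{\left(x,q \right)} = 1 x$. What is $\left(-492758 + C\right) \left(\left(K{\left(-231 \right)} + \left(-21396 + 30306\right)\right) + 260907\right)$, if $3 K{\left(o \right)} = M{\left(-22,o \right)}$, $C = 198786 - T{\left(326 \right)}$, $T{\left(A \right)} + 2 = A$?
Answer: $- \frac{238211716984}{3} \approx -7.9404 \cdot 10^{10}$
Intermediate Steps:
$T{\left(A \right)} = -2 + A$
$M{\left(x,q \right)} = x$
$C = 198462$ ($C = 198786 - \left(-2 + 326\right) = 198786 - 324 = 198462$)
$K{\left(o \right)} = - \frac{22}{3}$ ($K{\left(o \right)} = \frac{1}{3} \left(-22\right) = - \frac{22}{3}$)
$\left(-492758 + C\right) \left(\left(K{\left(-231 \right)} + \left(-21396 + 30306\right)\right) + 260907\right) = \left(-492758 + 198462\right) \left(\left(- \frac{22}{3} + \left(-21396 + 30306\right)\right) + 260907\right) = - 294296 \left(\left(- \frac{22}{3} + 8910\right) + 260907\right) = - 294296 \left(\frac{26708}{3} + 260907\right) = \left(-294296\right) \frac{809429}{3} = - \frac{238211716984}{3}$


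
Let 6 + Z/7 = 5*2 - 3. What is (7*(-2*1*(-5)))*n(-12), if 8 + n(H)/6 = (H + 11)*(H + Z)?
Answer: -1260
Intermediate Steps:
Z = 7 (Z = -42 + 7*(5*2 - 3) = -42 + 7*(10 - 3) = -42 + 7*7 = -42 + 49 = 7)
n(H) = -48 + 6*(7 + H)*(11 + H) (n(H) = -48 + 6*((H + 11)*(H + 7)) = -48 + 6*((11 + H)*(7 + H)) = -48 + 6*((7 + H)*(11 + H)) = -48 + 6*(7 + H)*(11 + H))
(7*(-2*1*(-5)))*n(-12) = (7*(-2*1*(-5)))*(414 + 6*(-12)**2 + 108*(-12)) = (7*(-2*(-5)))*(414 + 6*144 - 1296) = (7*10)*(414 + 864 - 1296) = 70*(-18) = -1260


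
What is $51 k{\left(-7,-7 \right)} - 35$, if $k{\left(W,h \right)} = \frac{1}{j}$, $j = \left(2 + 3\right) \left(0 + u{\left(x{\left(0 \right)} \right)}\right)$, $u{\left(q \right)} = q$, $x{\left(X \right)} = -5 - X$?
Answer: $- \frac{926}{25} \approx -37.04$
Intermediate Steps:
$j = -25$ ($j = \left(2 + 3\right) \left(0 - 5\right) = 5 \left(0 + \left(-5 + 0\right)\right) = 5 \left(0 - 5\right) = 5 \left(-5\right) = -25$)
$k{\left(W,h \right)} = - \frac{1}{25}$ ($k{\left(W,h \right)} = \frac{1}{-25} = - \frac{1}{25}$)
$51 k{\left(-7,-7 \right)} - 35 = 51 \left(- \frac{1}{25}\right) - 35 = - \frac{51}{25} - 35 = - \frac{926}{25}$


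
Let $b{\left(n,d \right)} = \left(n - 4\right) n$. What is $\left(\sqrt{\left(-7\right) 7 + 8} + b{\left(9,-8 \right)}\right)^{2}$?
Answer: $\left(45 + i \sqrt{41}\right)^{2} \approx 1984.0 + 576.28 i$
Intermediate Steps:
$b{\left(n,d \right)} = n \left(-4 + n\right)$ ($b{\left(n,d \right)} = \left(-4 + n\right) n = n \left(-4 + n\right)$)
$\left(\sqrt{\left(-7\right) 7 + 8} + b{\left(9,-8 \right)}\right)^{2} = \left(\sqrt{\left(-7\right) 7 + 8} + 9 \left(-4 + 9\right)\right)^{2} = \left(\sqrt{-49 + 8} + 9 \cdot 5\right)^{2} = \left(\sqrt{-41} + 45\right)^{2} = \left(i \sqrt{41} + 45\right)^{2} = \left(45 + i \sqrt{41}\right)^{2}$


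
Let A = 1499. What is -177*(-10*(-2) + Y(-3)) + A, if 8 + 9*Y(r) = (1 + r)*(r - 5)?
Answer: -6595/3 ≈ -2198.3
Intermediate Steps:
Y(r) = -8/9 + (1 + r)*(-5 + r)/9 (Y(r) = -8/9 + ((1 + r)*(r - 5))/9 = -8/9 + ((1 + r)*(-5 + r))/9 = -8/9 + (1 + r)*(-5 + r)/9)
-177*(-10*(-2) + Y(-3)) + A = -177*(-10*(-2) + (-13/9 - 4/9*(-3) + (⅑)*(-3)²)) + 1499 = -177*(20 + (-13/9 + 4/3 + (⅑)*9)) + 1499 = -177*(20 + (-13/9 + 4/3 + 1)) + 1499 = -177*(20 + 8/9) + 1499 = -177*188/9 + 1499 = -11092/3 + 1499 = -6595/3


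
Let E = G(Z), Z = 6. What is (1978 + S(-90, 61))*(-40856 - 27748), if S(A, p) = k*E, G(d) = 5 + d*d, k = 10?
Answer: -163826352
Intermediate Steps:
G(d) = 5 + d**2
E = 41 (E = 5 + 6**2 = 5 + 36 = 41)
S(A, p) = 410 (S(A, p) = 10*41 = 410)
(1978 + S(-90, 61))*(-40856 - 27748) = (1978 + 410)*(-40856 - 27748) = 2388*(-68604) = -163826352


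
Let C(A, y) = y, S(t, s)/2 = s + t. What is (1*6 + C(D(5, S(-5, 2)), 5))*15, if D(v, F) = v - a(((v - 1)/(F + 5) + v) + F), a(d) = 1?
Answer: 165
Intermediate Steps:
S(t, s) = 2*s + 2*t (S(t, s) = 2*(s + t) = 2*s + 2*t)
D(v, F) = -1 + v (D(v, F) = v - 1*1 = v - 1 = -1 + v)
(1*6 + C(D(5, S(-5, 2)), 5))*15 = (1*6 + 5)*15 = (6 + 5)*15 = 11*15 = 165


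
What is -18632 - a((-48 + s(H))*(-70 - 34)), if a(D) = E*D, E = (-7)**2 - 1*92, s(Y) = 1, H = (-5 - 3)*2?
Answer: 191552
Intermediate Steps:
H = -16 (H = -8*2 = -16)
E = -43 (E = 49 - 92 = -43)
a(D) = -43*D
-18632 - a((-48 + s(H))*(-70 - 34)) = -18632 - (-43)*(-48 + 1)*(-70 - 34) = -18632 - (-43)*(-47*(-104)) = -18632 - (-43)*4888 = -18632 - 1*(-210184) = -18632 + 210184 = 191552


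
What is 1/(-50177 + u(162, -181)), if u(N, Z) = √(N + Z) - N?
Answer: -50339/2534014940 - I*√19/2534014940 ≈ -1.9865e-5 - 1.7202e-9*I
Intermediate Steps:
1/(-50177 + u(162, -181)) = 1/(-50177 + (√(162 - 181) - 1*162)) = 1/(-50177 + (√(-19) - 162)) = 1/(-50177 + (I*√19 - 162)) = 1/(-50177 + (-162 + I*√19)) = 1/(-50339 + I*√19)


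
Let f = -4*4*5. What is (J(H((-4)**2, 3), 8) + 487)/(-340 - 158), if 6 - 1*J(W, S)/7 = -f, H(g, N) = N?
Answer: 31/498 ≈ 0.062249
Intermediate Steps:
f = -80 (f = -16*5 = -80)
J(W, S) = -518 (J(W, S) = 42 - (-7)*(-80) = 42 - 7*80 = 42 - 560 = -518)
(J(H((-4)**2, 3), 8) + 487)/(-340 - 158) = (-518 + 487)/(-340 - 158) = -31/(-498) = -31*(-1/498) = 31/498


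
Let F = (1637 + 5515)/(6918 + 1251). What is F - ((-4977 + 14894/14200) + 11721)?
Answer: -130387126981/19333300 ≈ -6744.2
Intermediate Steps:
F = 2384/2723 (F = 7152/8169 = 7152*(1/8169) = 2384/2723 ≈ 0.87550)
F - ((-4977 + 14894/14200) + 11721) = 2384/2723 - ((-4977 + 14894/14200) + 11721) = 2384/2723 - ((-4977 + 14894*(1/14200)) + 11721) = 2384/2723 - ((-4977 + 7447/7100) + 11721) = 2384/2723 - (-35329253/7100 + 11721) = 2384/2723 - 1*47889847/7100 = 2384/2723 - 47889847/7100 = -130387126981/19333300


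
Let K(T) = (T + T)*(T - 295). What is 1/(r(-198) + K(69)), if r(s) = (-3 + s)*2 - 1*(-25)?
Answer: -1/31565 ≈ -3.1681e-5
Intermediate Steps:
K(T) = 2*T*(-295 + T) (K(T) = (2*T)*(-295 + T) = 2*T*(-295 + T))
r(s) = 19 + 2*s (r(s) = (-6 + 2*s) + 25 = 19 + 2*s)
1/(r(-198) + K(69)) = 1/((19 + 2*(-198)) + 2*69*(-295 + 69)) = 1/((19 - 396) + 2*69*(-226)) = 1/(-377 - 31188) = 1/(-31565) = -1/31565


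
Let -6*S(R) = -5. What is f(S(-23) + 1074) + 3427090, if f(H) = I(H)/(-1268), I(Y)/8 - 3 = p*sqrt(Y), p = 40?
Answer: 1086387524/317 - 40*sqrt(38694)/951 ≈ 3.4271e+6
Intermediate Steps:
I(Y) = 24 + 320*sqrt(Y) (I(Y) = 24 + 8*(40*sqrt(Y)) = 24 + 320*sqrt(Y))
S(R) = 5/6 (S(R) = -1/6*(-5) = 5/6)
f(H) = -6/317 - 80*sqrt(H)/317 (f(H) = (24 + 320*sqrt(H))/(-1268) = (24 + 320*sqrt(H))*(-1/1268) = -6/317 - 80*sqrt(H)/317)
f(S(-23) + 1074) + 3427090 = (-6/317 - 80*sqrt(5/6 + 1074)/317) + 3427090 = (-6/317 - 40*sqrt(38694)/951) + 3427090 = 1086387524/317 - 40*sqrt(38694)/951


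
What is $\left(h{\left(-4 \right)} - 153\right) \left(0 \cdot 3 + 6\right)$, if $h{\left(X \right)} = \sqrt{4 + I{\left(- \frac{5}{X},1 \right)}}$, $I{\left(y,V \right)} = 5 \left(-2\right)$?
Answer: $-918 + 6 i \sqrt{6} \approx -918.0 + 14.697 i$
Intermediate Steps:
$I{\left(y,V \right)} = -10$
$h{\left(X \right)} = i \sqrt{6}$ ($h{\left(X \right)} = \sqrt{4 - 10} = \sqrt{-6} = i \sqrt{6}$)
$\left(h{\left(-4 \right)} - 153\right) \left(0 \cdot 3 + 6\right) = \left(i \sqrt{6} - 153\right) \left(0 \cdot 3 + 6\right) = \left(-153 + i \sqrt{6}\right) \left(0 + 6\right) = \left(-153 + i \sqrt{6}\right) 6 = -918 + 6 i \sqrt{6}$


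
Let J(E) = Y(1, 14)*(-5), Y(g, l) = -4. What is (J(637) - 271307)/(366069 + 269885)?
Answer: -271287/635954 ≈ -0.42658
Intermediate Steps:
J(E) = 20 (J(E) = -4*(-5) = 20)
(J(637) - 271307)/(366069 + 269885) = (20 - 271307)/(366069 + 269885) = -271287/635954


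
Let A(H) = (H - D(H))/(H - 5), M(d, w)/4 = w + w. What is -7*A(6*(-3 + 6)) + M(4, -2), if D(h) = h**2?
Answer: 1934/13 ≈ 148.77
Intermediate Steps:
M(d, w) = 8*w (M(d, w) = 4*(w + w) = 4*(2*w) = 8*w)
A(H) = (H - H**2)/(-5 + H) (A(H) = (H - H**2)/(H - 5) = (H - H**2)/(-5 + H))
-7*A(6*(-3 + 6)) + M(4, -2) = -7*6*(-3 + 6)*(1 - 6*(-3 + 6))/(-5 + 6*(-3 + 6)) + 8*(-2) = -7*6*3*(1 - 6*3)/(-5 + 6*3) - 16 = -126*(1 - 1*18)/(-5 + 18) - 16 = -126*(1 - 18)/13 - 16 = -126*(-17)/13 - 16 = -7*(-306/13) - 16 = 2142/13 - 16 = 1934/13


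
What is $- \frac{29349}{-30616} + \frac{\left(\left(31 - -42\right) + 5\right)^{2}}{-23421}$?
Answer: $\frac{167038395}{239019112} \approx 0.69885$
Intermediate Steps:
$- \frac{29349}{-30616} + \frac{\left(\left(31 - -42\right) + 5\right)^{2}}{-23421} = \left(-29349\right) \left(- \frac{1}{30616}\right) + \left(\left(31 + 42\right) + 5\right)^{2} \left(- \frac{1}{23421}\right) = \frac{29349}{30616} + \left(73 + 5\right)^{2} \left(- \frac{1}{23421}\right) = \frac{29349}{30616} + 78^{2} \left(- \frac{1}{23421}\right) = \frac{29349}{30616} + 6084 \left(- \frac{1}{23421}\right) = \frac{29349}{30616} - \frac{2028}{7807} = \frac{167038395}{239019112}$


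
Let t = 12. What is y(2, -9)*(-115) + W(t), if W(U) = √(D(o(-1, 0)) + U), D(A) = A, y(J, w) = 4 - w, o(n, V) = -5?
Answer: -1495 + √7 ≈ -1492.4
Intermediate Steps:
W(U) = √(-5 + U)
y(2, -9)*(-115) + W(t) = (4 - 1*(-9))*(-115) + √(-5 + 12) = (4 + 9)*(-115) + √7 = 13*(-115) + √7 = -1495 + √7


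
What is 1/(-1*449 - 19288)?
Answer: -1/19737 ≈ -5.0666e-5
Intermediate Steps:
1/(-1*449 - 19288) = 1/(-449 - 19288) = 1/(-19737) = -1/19737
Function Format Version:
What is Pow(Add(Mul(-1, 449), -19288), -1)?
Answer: Rational(-1, 19737) ≈ -5.0666e-5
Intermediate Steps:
Pow(Add(Mul(-1, 449), -19288), -1) = Pow(Add(-449, -19288), -1) = Pow(-19737, -1) = Rational(-1, 19737)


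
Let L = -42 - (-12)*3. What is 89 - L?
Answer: 95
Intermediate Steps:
L = -6 (L = -42 - 1*(-36) = -42 + 36 = -6)
89 - L = 89 - 1*(-6) = 89 + 6 = 95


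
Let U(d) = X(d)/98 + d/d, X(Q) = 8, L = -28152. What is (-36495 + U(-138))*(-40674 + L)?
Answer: 123074790852/49 ≈ 2.5117e+9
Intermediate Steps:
U(d) = 53/49 (U(d) = 8/98 + d/d = 8*(1/98) + 1 = 4/49 + 1 = 53/49)
(-36495 + U(-138))*(-40674 + L) = (-36495 + 53/49)*(-40674 - 28152) = -1788202/49*(-68826) = 123074790852/49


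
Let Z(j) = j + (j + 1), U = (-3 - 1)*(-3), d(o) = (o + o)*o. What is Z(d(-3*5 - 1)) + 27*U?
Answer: 1349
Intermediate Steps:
d(o) = 2*o² (d(o) = (2*o)*o = 2*o²)
U = 12 (U = -4*(-3) = 12)
Z(j) = 1 + 2*j (Z(j) = j + (1 + j) = 1 + 2*j)
Z(d(-3*5 - 1)) + 27*U = (1 + 2*(2*(-3*5 - 1)²)) + 27*12 = (1 + 2*(2*(-15 - 1)²)) + 324 = (1 + 2*(2*(-16)²)) + 324 = (1 + 2*(2*256)) + 324 = (1 + 2*512) + 324 = (1 + 1024) + 324 = 1025 + 324 = 1349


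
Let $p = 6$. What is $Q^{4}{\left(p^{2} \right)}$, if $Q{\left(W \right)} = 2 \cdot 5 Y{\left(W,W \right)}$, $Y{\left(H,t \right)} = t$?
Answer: $16796160000$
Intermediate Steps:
$Q{\left(W \right)} = 10 W$ ($Q{\left(W \right)} = 2 \cdot 5 W = 10 W$)
$Q^{4}{\left(p^{2} \right)} = \left(10 \cdot 6^{2}\right)^{4} = \left(10 \cdot 36\right)^{4} = 360^{4} = 16796160000$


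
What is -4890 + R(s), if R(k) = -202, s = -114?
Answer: -5092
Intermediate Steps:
-4890 + R(s) = -4890 - 202 = -5092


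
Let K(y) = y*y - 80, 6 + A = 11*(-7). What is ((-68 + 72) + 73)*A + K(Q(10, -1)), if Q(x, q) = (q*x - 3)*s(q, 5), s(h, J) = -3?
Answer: -4950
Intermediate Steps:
A = -83 (A = -6 + 11*(-7) = -6 - 77 = -83)
Q(x, q) = 9 - 3*q*x (Q(x, q) = (q*x - 3)*(-3) = (-3 + q*x)*(-3) = 9 - 3*q*x)
K(y) = -80 + y² (K(y) = y² - 80 = -80 + y²)
((-68 + 72) + 73)*A + K(Q(10, -1)) = ((-68 + 72) + 73)*(-83) + (-80 + (9 - 3*(-1)*10)²) = (4 + 73)*(-83) + (-80 + (9 + 30)²) = 77*(-83) + (-80 + 39²) = -6391 + (-80 + 1521) = -6391 + 1441 = -4950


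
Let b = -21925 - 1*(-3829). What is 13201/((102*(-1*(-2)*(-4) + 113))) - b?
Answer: 193821361/10710 ≈ 18097.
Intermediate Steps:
b = -18096 (b = -21925 + 3829 = -18096)
13201/((102*(-1*(-2)*(-4) + 113))) - b = 13201/((102*(-1*(-2)*(-4) + 113))) - 1*(-18096) = 13201/((102*(2*(-4) + 113))) + 18096 = 13201/((102*(-8 + 113))) + 18096 = 13201/((102*105)) + 18096 = 13201/10710 + 18096 = 193821361/10710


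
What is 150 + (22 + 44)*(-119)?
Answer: -7704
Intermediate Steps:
150 + (22 + 44)*(-119) = 150 + 66*(-119) = 150 - 7854 = -7704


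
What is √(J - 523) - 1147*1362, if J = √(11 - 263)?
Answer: -1562214 + √(-523 + 6*I*√7) ≈ -1.5622e+6 + 22.872*I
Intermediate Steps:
J = 6*I*√7 (J = √(-252) = 6*I*√7 ≈ 15.875*I)
√(J - 523) - 1147*1362 = √(6*I*√7 - 523) - 1147*1362 = √(-523 + 6*I*√7) - 1562214 = -1562214 + √(-523 + 6*I*√7)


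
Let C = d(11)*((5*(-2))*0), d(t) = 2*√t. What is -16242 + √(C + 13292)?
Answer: -16242 + 2*√3323 ≈ -16127.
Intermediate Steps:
C = 0 (C = (2*√11)*((5*(-2))*0) = (2*√11)*(-10*0) = (2*√11)*0 = 0)
-16242 + √(C + 13292) = -16242 + √(0 + 13292) = -16242 + √13292 = -16242 + 2*√3323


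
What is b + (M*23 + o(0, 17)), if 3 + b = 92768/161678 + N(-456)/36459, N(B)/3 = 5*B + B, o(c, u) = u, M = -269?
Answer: -2021412388081/327478789 ≈ -6172.6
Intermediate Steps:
N(B) = 18*B (N(B) = 3*(5*B + B) = 3*(6*B) = 18*B)
b = -868259951/327478789 (b = -3 + (92768/161678 + (18*(-456))/36459) = -3 + (92768*(1/161678) - 8208*1/36459) = -3 + (46384/80839 - 912/4051) = -3 + 114176416/327478789 = -868259951/327478789 ≈ -2.6513)
b + (M*23 + o(0, 17)) = -868259951/327478789 + (-269*23 + 17) = -868259951/327478789 + (-6187 + 17) = -868259951/327478789 - 6170 = -2021412388081/327478789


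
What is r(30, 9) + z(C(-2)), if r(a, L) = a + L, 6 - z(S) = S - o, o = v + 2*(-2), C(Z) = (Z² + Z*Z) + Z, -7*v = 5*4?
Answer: 225/7 ≈ 32.143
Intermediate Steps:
v = -20/7 (v = -5*4/7 = -⅐*20 = -20/7 ≈ -2.8571)
C(Z) = Z + 2*Z² (C(Z) = (Z² + Z²) + Z = 2*Z² + Z = Z + 2*Z²)
o = -48/7 (o = -20/7 + 2*(-2) = -20/7 - 4 = -48/7 ≈ -6.8571)
z(S) = -6/7 - S (z(S) = 6 - (S - 1*(-48/7)) = 6 - (S + 48/7) = 6 - (48/7 + S) = 6 + (-48/7 - S) = -6/7 - S)
r(a, L) = L + a
r(30, 9) + z(C(-2)) = (9 + 30) + (-6/7 - (-2)*(1 + 2*(-2))) = 39 + (-6/7 - (-2)*(1 - 4)) = 39 + (-6/7 - (-2)*(-3)) = 39 + (-6/7 - 1*6) = 39 + (-6/7 - 6) = 39 - 48/7 = 225/7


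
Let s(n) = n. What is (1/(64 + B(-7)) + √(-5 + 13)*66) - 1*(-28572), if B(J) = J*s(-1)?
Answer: 2028613/71 + 132*√2 ≈ 28759.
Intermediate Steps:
B(J) = -J (B(J) = J*(-1) = -J)
(1/(64 + B(-7)) + √(-5 + 13)*66) - 1*(-28572) = (1/(64 - 1*(-7)) + √(-5 + 13)*66) - 1*(-28572) = (1/(64 + 7) + √8*66) + 28572 = (1/71 + (2*√2)*66) + 28572 = (1/71 + 132*√2) + 28572 = 2028613/71 + 132*√2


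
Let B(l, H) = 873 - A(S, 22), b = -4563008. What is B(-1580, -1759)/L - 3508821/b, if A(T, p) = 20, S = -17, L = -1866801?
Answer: 6546378305797/8518227897408 ≈ 0.76851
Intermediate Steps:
B(l, H) = 853 (B(l, H) = 873 - 1*20 = 873 - 20 = 853)
B(-1580, -1759)/L - 3508821/b = 853/(-1866801) - 3508821/(-4563008) = 853*(-1/1866801) - 3508821*(-1/4563008) = -853/1866801 + 3508821/4563008 = 6546378305797/8518227897408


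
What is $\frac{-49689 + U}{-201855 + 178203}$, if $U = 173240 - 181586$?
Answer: $\frac{265}{108} \approx 2.4537$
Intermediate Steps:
$U = -8346$ ($U = 173240 - 181586 = -8346$)
$\frac{-49689 + U}{-201855 + 178203} = \frac{-49689 - 8346}{-201855 + 178203} = - \frac{58035}{-23652} = \left(-58035\right) \left(- \frac{1}{23652}\right) = \frac{265}{108}$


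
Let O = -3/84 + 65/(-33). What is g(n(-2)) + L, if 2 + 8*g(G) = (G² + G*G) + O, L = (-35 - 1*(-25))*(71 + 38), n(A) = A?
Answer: -8053589/7392 ≈ -1089.5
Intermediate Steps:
O = -1853/924 (O = -3*1/84 + 65*(-1/33) = -1/28 - 65/33 = -1853/924 ≈ -2.0054)
L = -1090 (L = (-35 + 25)*109 = -10*109 = -1090)
g(G) = -3701/7392 + G²/4 (g(G) = -¼ + ((G² + G*G) - 1853/924)/8 = -¼ + ((G² + G²) - 1853/924)/8 = -¼ + (2*G² - 1853/924)/8 = -¼ + (-1853/924 + 2*G²)/8 = -¼ + (-1853/7392 + G²/4) = -3701/7392 + G²/4)
g(n(-2)) + L = (-3701/7392 + (¼)*(-2)²) - 1090 = (-3701/7392 + (¼)*4) - 1090 = (-3701/7392 + 1) - 1090 = 3691/7392 - 1090 = -8053589/7392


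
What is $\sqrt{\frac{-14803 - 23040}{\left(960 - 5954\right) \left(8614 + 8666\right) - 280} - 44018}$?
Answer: $\frac{i \sqrt{19396839298225198}}{663820} \approx 209.8 i$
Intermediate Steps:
$\sqrt{\frac{-14803 - 23040}{\left(960 - 5954\right) \left(8614 + 8666\right) - 280} - 44018} = \sqrt{- \frac{37843}{\left(-4994\right) 17280 - 280} - 44018} = \sqrt{- \frac{37843}{-86296320 - 280} - 44018} = \sqrt{- \frac{37843}{-86296600} - 44018} = \sqrt{\left(-37843\right) \left(- \frac{1}{86296600}\right) - 44018} = \sqrt{\frac{2911}{6638200} - 44018} = \sqrt{- \frac{292200284689}{6638200}} = \frac{i \sqrt{19396839298225198}}{663820}$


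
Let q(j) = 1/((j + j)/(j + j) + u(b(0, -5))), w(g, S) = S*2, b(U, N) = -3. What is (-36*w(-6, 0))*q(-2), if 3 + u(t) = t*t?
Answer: 0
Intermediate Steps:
w(g, S) = 2*S
u(t) = -3 + t² (u(t) = -3 + t*t = -3 + t²)
q(j) = ⅐ (q(j) = 1/((j + j)/(j + j) + (-3 + (-3)²)) = 1/((2*j)/((2*j)) + (-3 + 9)) = 1/((2*j)*(1/(2*j)) + 6) = 1/(1 + 6) = 1/7 = ⅐)
(-36*w(-6, 0))*q(-2) = -72*0*(⅐) = -36*0*(⅐) = 0*(⅐) = 0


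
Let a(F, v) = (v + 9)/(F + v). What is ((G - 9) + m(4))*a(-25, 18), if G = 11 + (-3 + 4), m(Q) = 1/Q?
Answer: -351/28 ≈ -12.536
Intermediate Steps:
m(Q) = 1/Q
a(F, v) = (9 + v)/(F + v)
G = 12 (G = 11 + 1 = 12)
((G - 9) + m(4))*a(-25, 18) = ((12 - 9) + 1/4)*((9 + 18)/(-25 + 18)) = (3 + 1/4)*(27/(-7)) = 13*(-1/7*27)/4 = (13/4)*(-27/7) = -351/28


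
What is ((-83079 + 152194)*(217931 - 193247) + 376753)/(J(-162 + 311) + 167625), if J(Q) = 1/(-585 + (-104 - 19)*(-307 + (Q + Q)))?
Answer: 890746757586/87500251 ≈ 10180.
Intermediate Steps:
J(Q) = 1/(37176 - 246*Q) (J(Q) = 1/(-585 - 123*(-307 + 2*Q)) = 1/(-585 + (37761 - 246*Q)) = 1/(37176 - 246*Q))
((-83079 + 152194)*(217931 - 193247) + 376753)/(J(-162 + 311) + 167625) = ((-83079 + 152194)*(217931 - 193247) + 376753)/(-1/(-37176 + 246*(-162 + 311)) + 167625) = (69115*24684 + 376753)/(-1/(-37176 + 246*149) + 167625) = (1706034660 + 376753)/(-1/(-37176 + 36654) + 167625) = 1706411413/(-1/(-522) + 167625) = 1706411413/(-1*(-1/522) + 167625) = 1706411413/(1/522 + 167625) = 1706411413/(87500251/522) = 1706411413*(522/87500251) = 890746757586/87500251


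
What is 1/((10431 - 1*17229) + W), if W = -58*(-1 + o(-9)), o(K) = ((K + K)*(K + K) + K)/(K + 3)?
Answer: -1/3695 ≈ -0.00027064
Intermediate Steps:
o(K) = (K + 4*K**2)/(3 + K) (o(K) = ((2*K)*(2*K) + K)/(3 + K) = (4*K**2 + K)/(3 + K) = (K + 4*K**2)/(3 + K))
W = 3103 (W = -58*(-1 - 9*(1 + 4*(-9))/(3 - 9)) = -58*(-1 - 9*(1 - 36)/(-6)) = -58*(-1 - 9*(-1/6)*(-35)) = -58*(-1 - 105/2) = -58*(-107/2) = 3103)
1/((10431 - 1*17229) + W) = 1/((10431 - 1*17229) + 3103) = 1/((10431 - 17229) + 3103) = 1/(-6798 + 3103) = 1/(-3695) = -1/3695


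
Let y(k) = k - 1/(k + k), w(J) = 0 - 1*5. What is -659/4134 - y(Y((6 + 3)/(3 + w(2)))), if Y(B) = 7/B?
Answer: 186601/173628 ≈ 1.0747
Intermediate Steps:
w(J) = -5 (w(J) = 0 - 5 = -5)
y(k) = k - 1/(2*k)
-659/4134 - y(Y((6 + 3)/(3 + w(2)))) = -659/4134 - (7/(((6 + 3)/(3 - 5))) - (6 + 3)/(7*(3 - 5))/2) = -659*1/4134 - (7/((9/(-2))) - 1/(2*(7/((9/(-2)))))) = -659/4134 - (7/((9*(-1/2))) - 1/(2*(7/((9*(-1/2)))))) = -659/4134 - (7/(-9/2) - 1/(2*(7/(-9/2)))) = -659/4134 - (7*(-2/9) - 1/(2*(7*(-2/9)))) = -659/4134 - (-14/9 - 1/(2*(-14/9))) = -659/4134 - (-14/9 - 1/2*(-9/14)) = -659/4134 - (-14/9 + 9/28) = -659/4134 - 1*(-311/252) = -659/4134 + 311/252 = 186601/173628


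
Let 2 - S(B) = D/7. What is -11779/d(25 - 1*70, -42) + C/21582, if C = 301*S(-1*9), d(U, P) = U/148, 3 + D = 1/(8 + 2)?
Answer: 2786945233/71940 ≈ 38740.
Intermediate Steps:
D = -29/10 (D = -3 + 1/(8 + 2) = -3 + 1/10 = -3 + ⅒ = -29/10 ≈ -2.9000)
S(B) = 169/70 (S(B) = 2 - (-29)/(10*7) = 2 - 1*(-29/70) = 2 + 29/70 = 169/70)
d(U, P) = U/148 (d(U, P) = U*(1/148) = U/148)
C = 7267/10 (C = 301*(169/70) = 7267/10 ≈ 726.70)
-11779/d(25 - 1*70, -42) + C/21582 = -11779*148/(25 - 1*70) + (7267/10)/21582 = -11779*148/(25 - 70) + (7267/10)*(1/21582) = -11779/((1/148)*(-45)) + 7267/215820 = -11779/(-45/148) + 7267/215820 = -11779*(-148/45) + 7267/215820 = 1743292/45 + 7267/215820 = 2786945233/71940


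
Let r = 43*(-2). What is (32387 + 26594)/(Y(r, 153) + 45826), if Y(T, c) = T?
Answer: 58981/45740 ≈ 1.2895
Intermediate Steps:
r = -86
(32387 + 26594)/(Y(r, 153) + 45826) = (32387 + 26594)/(-86 + 45826) = 58981/45740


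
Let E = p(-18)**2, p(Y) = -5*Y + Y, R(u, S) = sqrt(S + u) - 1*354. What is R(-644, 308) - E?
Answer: -5538 + 4*I*sqrt(21) ≈ -5538.0 + 18.33*I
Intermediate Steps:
R(u, S) = -354 + sqrt(S + u) (R(u, S) = sqrt(S + u) - 354 = -354 + sqrt(S + u))
p(Y) = -4*Y
E = 5184 (E = (-4*(-18))**2 = 72**2 = 5184)
R(-644, 308) - E = (-354 + sqrt(308 - 644)) - 1*5184 = (-354 + sqrt(-336)) - 5184 = (-354 + 4*I*sqrt(21)) - 5184 = -5538 + 4*I*sqrt(21)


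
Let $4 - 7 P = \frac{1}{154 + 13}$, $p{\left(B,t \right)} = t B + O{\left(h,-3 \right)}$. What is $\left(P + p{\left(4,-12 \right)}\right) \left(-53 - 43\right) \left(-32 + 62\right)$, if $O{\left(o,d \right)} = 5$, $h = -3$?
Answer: $\frac{142848000}{1169} \approx 1.222 \cdot 10^{5}$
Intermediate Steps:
$p{\left(B,t \right)} = 5 + B t$ ($p{\left(B,t \right)} = t B + 5 = B t + 5 = 5 + B t$)
$P = \frac{667}{1169}$ ($P = \frac{4}{7} - \frac{1}{7 \left(154 + 13\right)} = \frac{4}{7} - \frac{1}{7 \cdot 167} = \frac{4}{7} - \frac{1}{1169} = \frac{667}{1169} \approx 0.57057$)
$\left(P + p{\left(4,-12 \right)}\right) \left(-53 - 43\right) \left(-32 + 62\right) = \left(\frac{667}{1169} + \left(5 + 4 \left(-12\right)\right)\right) \left(-53 - 43\right) \left(-32 + 62\right) = \left(\frac{667}{1169} + \left(5 - 48\right)\right) \left(\left(-96\right) 30\right) = \left(\frac{667}{1169} - 43\right) \left(-2880\right) = \left(- \frac{49600}{1169}\right) \left(-2880\right) = \frac{142848000}{1169}$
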